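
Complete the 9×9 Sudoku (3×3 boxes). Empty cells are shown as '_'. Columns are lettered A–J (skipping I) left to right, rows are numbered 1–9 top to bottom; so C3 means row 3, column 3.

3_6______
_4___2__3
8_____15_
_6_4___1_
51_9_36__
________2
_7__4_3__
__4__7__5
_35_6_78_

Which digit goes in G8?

C4 = 3: in row 4, 3 can only go here (every other open cell in that row sees a 3).
H6 = 3: in row 6, 3 can only go here (every other open cell in that row sees a 3).
J9 = 4: in row 9, 4 can only go here (every other open cell in that row sees a 4).
F3 = 4: in row 3, 4 can only go here (every other open cell in that row sees a 4).
H5 = 4: in row 5, 4 can only go here (every other open cell in that row sees a 4).
G1 = 4: in row 1, 4 can only go here (every other open cell in that row sees a 4).
A6 = 4: in row 6, 4 can only go here (every other open cell in that row sees a 4).
B1 = 5: in column 2, 5 can only go here (every other open cell in that column sees a 5).
H1 = 2: in row 1, 2 can only go here (every other open cell in that row sees a 2).
F6 = 6: in column 6, 6 can only go here (every other open cell in that column sees a 6).
G8 = 2: in column 7, 2 can only go here (every other open cell in that column sees a 2).

2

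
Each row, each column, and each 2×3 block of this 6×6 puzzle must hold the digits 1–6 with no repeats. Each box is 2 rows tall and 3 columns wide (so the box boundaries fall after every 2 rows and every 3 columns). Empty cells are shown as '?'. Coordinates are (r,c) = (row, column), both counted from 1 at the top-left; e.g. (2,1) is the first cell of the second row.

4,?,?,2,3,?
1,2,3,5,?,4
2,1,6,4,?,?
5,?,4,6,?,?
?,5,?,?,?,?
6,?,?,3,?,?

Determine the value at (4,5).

1

(1,2) = 6: row 1 has {2,3,4}; col 2 has {1,2,5}; box has {1,2,3,4} → only 6 remains.
(1,3) = 5: row 1 has {2,3,4,6}; col 3 has {3,4,6}; box has {1,2,3,4,6} → only 5 remains.
(1,6) = 1: row 1 has {2,3,4,5,6}; col 6 has {4}; box has {2,3,4,5} → only 1 remains.
(2,5) = 6: row 2 has {1,2,3,4,5}; col 5 has {3}; box has {1,2,3,4,5} → only 6 remains.
(3,5) = 5: row 3 has {1,2,4,6}; col 5 has {3,6}; box has {4,6} → only 5 remains.
(3,6) = 3: row 3 has {1,2,4,5,6}; col 6 has {1,4}; box has {4,5,6} → only 3 remains.
(4,2) = 3: row 4 has {4,5,6}; col 2 has {1,2,5,6}; box has {1,2,4,5,6} → only 3 remains.
(4,6) = 2: row 4 has {3,4,5,6}; col 6 has {1,3,4}; box has {3,4,5,6} → only 2 remains.
(5,1) = 3: row 5 has {5}; col 1 has {1,2,4,5,6}; box has {5,6} → only 3 remains.
(5,4) = 1: row 5 has {3,5}; col 4 has {2,3,4,5,6}; box has {3} → only 1 remains.
(5,6) = 6: row 5 has {1,3,5}; col 6 has {1,2,3,4}; box has {1,3} → only 6 remains.
(6,2) = 4: row 6 has {3,6}; col 2 has {1,2,3,5,6}; box has {3,5,6} → only 4 remains.
(6,5) = 2: row 6 has {3,4,6}; col 5 has {3,5,6}; box has {1,3,6} → only 2 remains.
(6,6) = 5: row 6 has {2,3,4,6}; col 6 has {1,2,3,4,6}; box has {1,2,3,6} → only 5 remains.
(4,5) = 1: row 4 has {2,3,4,5,6}; col 5 has {2,3,5,6}; box has {2,3,4,5,6} → only 1 remains.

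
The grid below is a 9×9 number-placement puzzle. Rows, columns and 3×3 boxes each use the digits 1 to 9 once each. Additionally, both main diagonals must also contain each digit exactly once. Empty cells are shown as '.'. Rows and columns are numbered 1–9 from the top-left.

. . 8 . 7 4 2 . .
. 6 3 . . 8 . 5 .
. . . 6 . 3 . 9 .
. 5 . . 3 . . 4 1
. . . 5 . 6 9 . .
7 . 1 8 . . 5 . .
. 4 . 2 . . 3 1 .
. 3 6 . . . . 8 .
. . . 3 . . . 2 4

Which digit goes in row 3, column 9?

row 1, column 9 = 6: row 1 has {2,4,7,8}; col 9 has {1,4}; box has {2,5,9}; anti-diagonal has {3,5,8} → only 6 remains.
row 2, column 9 = 7: row 2 has {3,5,6,8}; col 9 has {1,4,6}; box has {2,5,6,9} → only 7 remains.
row 3, column 9 = 8: row 3 has {3,6,9}; col 9 has {1,4,6,7}; box has {2,5,6,7,9} → only 8 remains.

8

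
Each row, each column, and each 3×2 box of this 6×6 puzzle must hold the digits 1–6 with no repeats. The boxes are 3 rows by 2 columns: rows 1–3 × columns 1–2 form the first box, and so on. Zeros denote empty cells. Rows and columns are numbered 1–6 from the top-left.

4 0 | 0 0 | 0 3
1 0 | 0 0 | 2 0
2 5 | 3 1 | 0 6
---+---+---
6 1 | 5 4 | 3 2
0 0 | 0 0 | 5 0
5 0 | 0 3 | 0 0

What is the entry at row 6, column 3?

row 1, column 2 = 6 (sole candidate).
row 1, column 3 = 2 (sole candidate).
row 1, column 4 = 5 (sole candidate).
row 1, column 5 = 1 (sole candidate).
row 2, column 2 = 3 (sole candidate).
row 2, column 4 = 6 (sole candidate).
row 3, column 5 = 4 (sole candidate).
row 5, column 1 = 3 (sole candidate).
row 5, column 4 = 2 (sole candidate).
row 6, column 5 = 6 (sole candidate).
row 2, column 3 = 4 (sole candidate).
row 2, column 6 = 5 (sole candidate).
row 5, column 2 = 4 (sole candidate).
row 5, column 6 = 1 (sole candidate).
row 6, column 2 = 2 (sole candidate).
row 6, column 3 = 1: row 6 has {2,3,5,6}; col 3 has {2,3,4,5}; box has {2,3,4,5} → only 1 remains.

1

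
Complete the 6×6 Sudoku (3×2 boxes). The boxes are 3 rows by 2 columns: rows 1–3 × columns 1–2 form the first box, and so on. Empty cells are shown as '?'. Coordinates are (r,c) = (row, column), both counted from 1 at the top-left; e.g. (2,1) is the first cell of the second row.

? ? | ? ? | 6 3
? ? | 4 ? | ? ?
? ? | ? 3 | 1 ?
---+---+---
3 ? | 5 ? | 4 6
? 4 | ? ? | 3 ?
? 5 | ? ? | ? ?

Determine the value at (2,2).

(6,5) = 2 (sole candidate).
(6,6) = 1 (sole candidate).
(2,5) = 5 (sole candidate).
(2,6) = 2 (sole candidate).
(3,6) = 4 (sole candidate).
(5,6) = 5 (sole candidate).
(6,1) = 6 (sole candidate).
(6,3) = 3 (sole candidate).
(6,4) = 4 (sole candidate).
(2,1) = 1 (sole candidate).
(2,4) = 6 (sole candidate).
(3,3) = 2 (sole candidate).
(5,1) = 2 (sole candidate).
(5,4) = 1 (sole candidate).
(1,2) = 2 (sole candidate).
(1,3) = 1 (sole candidate).
(1,4) = 5 (sole candidate).
(2,2) = 3: row 2 has {1,2,4,5,6}; col 2 has {2,4,5}; box has {1,2} → only 3 remains.

3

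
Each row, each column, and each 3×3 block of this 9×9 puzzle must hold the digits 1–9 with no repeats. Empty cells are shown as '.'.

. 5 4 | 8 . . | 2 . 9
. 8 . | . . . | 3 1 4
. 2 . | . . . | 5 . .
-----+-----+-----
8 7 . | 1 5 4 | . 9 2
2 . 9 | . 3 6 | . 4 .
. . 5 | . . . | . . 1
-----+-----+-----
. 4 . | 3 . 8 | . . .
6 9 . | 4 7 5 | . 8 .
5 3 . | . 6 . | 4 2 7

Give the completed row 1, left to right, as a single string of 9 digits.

r1c5 = 1: row 1 has {2,4,5,8,9}; col 5 has {3,5,6,7}; box has {8} → only 1 remains.
r4c7 = 6: row 4 has {1,2,4,5,7,8,9}; col 7 has {2,3,4,5}; box has {1,2,4,9} → only 6 remains.
r5c2 = 1: row 5 has {2,3,4,6,9}; col 2 has {2,3,4,5,7,8,9}; box has {2,5,7,8,9} → only 1 remains.
r5c4 = 7: row 5 has {1,2,3,4,6,9}; col 4 has {1,3,4,8}; box has {1,3,4,5,6} → only 7 remains.
r5c7 = 8: row 5 has {1,2,3,4,6,7,9}; col 7 has {2,3,4,5,6}; box has {1,2,4,6,9} → only 8 remains.
r5c9 = 5: row 5 has {1,2,3,4,6,7,8,9}; col 9 has {1,2,4,7,9}; box has {1,2,4,6,8,9} → only 5 remains.
r6c2 = 6: row 6 has {1,5}; col 2 has {1,2,3,4,5,7,8,9}; box has {1,2,5,7,8,9} → only 6 remains.
r6c7 = 7: row 6 has {1,5,6}; col 7 has {2,3,4,5,6,8}; box has {1,2,4,5,6,8,9} → only 7 remains.
r6c8 = 3: row 6 has {1,5,6,7}; col 8 has {1,2,4,8,9}; box has {1,2,4,5,6,7,8,9} → only 3 remains.
r7c9 = 6: row 7 has {3,4,8}; col 9 has {1,2,4,5,7,9}; box has {2,4,7,8} → only 6 remains.
r8c7 = 1: row 8 has {4,5,6,7,8,9}; col 7 has {2,3,4,5,6,7,8}; box has {2,4,6,7,8} → only 1 remains.
r8c9 = 3: row 8 has {1,4,5,6,7,8,9}; col 9 has {1,2,4,5,6,7,9}; box has {1,2,4,6,7,8} → only 3 remains.
r9c4 = 9: row 9 has {2,3,4,5,6,7}; col 4 has {1,3,4,7,8}; box has {3,4,5,6,7,8} → only 9 remains.
r9c6 = 1: row 9 has {2,3,4,5,6,7,9}; col 6 has {4,5,6,8}; box has {3,4,5,6,7,8,9} → only 1 remains.
r3c4 = 6: row 3 has {2,5}; col 4 has {1,3,4,7,8,9}; box has {1,8} → only 6 remains.
r3c8 = 7: row 3 has {2,5,6}; col 8 has {1,2,3,4,8,9}; box has {1,2,3,4,5,9} → only 7 remains.
r3c9 = 8: row 3 has {2,5,6,7}; col 9 has {1,2,3,4,5,6,7,9}; box has {1,2,3,4,5,7,9} → only 8 remains.
r4c3 = 3: row 4 has {1,2,4,5,6,7,8,9}; col 3 has {4,5,9}; box has {1,2,5,6,7,8,9} → only 3 remains.
r6c1 = 4: row 6 has {1,3,5,6,7}; col 1 has {2,5,6,8}; box has {1,2,3,5,6,7,8,9} → only 4 remains.
r6c4 = 2: row 6 has {1,3,4,5,6,7}; col 4 has {1,3,4,6,7,8,9}; box has {1,3,4,5,6,7} → only 2 remains.
r6c6 = 9: row 6 has {1,2,3,4,5,6,7}; col 6 has {1,4,5,6,8}; box has {1,2,3,4,5,6,7} → only 9 remains.
r7c5 = 2: row 7 has {3,4,6,8}; col 5 has {1,3,5,6,7}; box has {1,3,4,5,6,7,8,9} → only 2 remains.
r7c7 = 9: row 7 has {2,3,4,6,8}; col 7 has {1,2,3,4,5,6,7,8}; box has {1,2,3,4,6,7,8} → only 9 remains.
r7c8 = 5: row 7 has {2,3,4,6,8,9}; col 8 has {1,2,3,4,7,8,9}; box has {1,2,3,4,6,7,8,9} → only 5 remains.
r8c3 = 2: row 8 has {1,3,4,5,6,7,8,9}; col 3 has {3,4,5,9}; box has {3,4,5,6,9} → only 2 remains.
r9c3 = 8: row 9 has {1,2,3,4,5,6,7,9}; col 3 has {2,3,4,5,9}; box has {2,3,4,5,6,9} → only 8 remains.
r1c8 = 6: row 1 has {1,2,4,5,8,9}; col 8 has {1,2,3,4,5,7,8,9}; box has {1,2,3,4,5,7,8,9} → only 6 remains.
r2c4 = 5: row 2 has {1,3,4,8}; col 4 has {1,2,3,4,6,7,8,9}; box has {1,6,8} → only 5 remains.
r2c5 = 9: row 2 has {1,3,4,5,8}; col 5 has {1,2,3,5,6,7}; box has {1,5,6,8} → only 9 remains.
r3c3 = 1: row 3 has {2,5,6,7,8}; col 3 has {2,3,4,5,8,9}; box has {2,4,5,8} → only 1 remains.
r3c5 = 4: row 3 has {1,2,5,6,7,8}; col 5 has {1,2,3,5,6,7,9}; box has {1,5,6,8,9} → only 4 remains.
r3c6 = 3: row 3 has {1,2,4,5,6,7,8}; col 6 has {1,4,5,6,8,9}; box has {1,4,5,6,8,9} → only 3 remains.
r6c5 = 8: row 6 has {1,2,3,4,5,6,7,9}; col 5 has {1,2,3,4,5,6,7,9}; box has {1,2,3,4,5,6,7,9} → only 8 remains.
r7c3 = 7: row 7 has {2,3,4,5,6,8,9}; col 3 has {1,2,3,4,5,8,9}; box has {2,3,4,5,6,8,9} → only 7 remains.
r1c6 = 7: row 1 has {1,2,4,5,6,8,9}; col 6 has {1,3,4,5,6,8,9}; box has {1,3,4,5,6,8,9} → only 7 remains.
r2c1 = 7: row 2 has {1,3,4,5,8,9}; col 1 has {2,4,5,6,8}; box has {1,2,4,5,8} → only 7 remains.
r2c3 = 6: row 2 has {1,3,4,5,7,8,9}; col 3 has {1,2,3,4,5,7,8,9}; box has {1,2,4,5,7,8} → only 6 remains.
r2c6 = 2: row 2 has {1,3,4,5,6,7,8,9}; col 6 has {1,3,4,5,6,7,8,9}; box has {1,3,4,5,6,7,8,9} → only 2 remains.
r3c1 = 9: row 3 has {1,2,3,4,5,6,7,8}; col 1 has {2,4,5,6,7,8}; box has {1,2,4,5,6,7,8} → only 9 remains.
r7c1 = 1: row 7 has {2,3,4,5,6,7,8,9}; col 1 has {2,4,5,6,7,8,9}; box has {2,3,4,5,6,7,8,9} → only 1 remains.
r1c1 = 3: row 1 has {1,2,4,5,6,7,8,9}; col 1 has {1,2,4,5,6,7,8,9}; box has {1,2,4,5,6,7,8,9} → only 3 remains.

354817269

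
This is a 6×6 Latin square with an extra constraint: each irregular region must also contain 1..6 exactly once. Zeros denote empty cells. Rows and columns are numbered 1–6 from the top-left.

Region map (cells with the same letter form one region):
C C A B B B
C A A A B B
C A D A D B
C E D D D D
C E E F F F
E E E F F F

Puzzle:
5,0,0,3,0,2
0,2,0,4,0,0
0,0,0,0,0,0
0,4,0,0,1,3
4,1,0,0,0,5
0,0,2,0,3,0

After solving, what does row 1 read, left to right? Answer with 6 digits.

r1c2 = 6: row 1 has {2,3,5}; col 2 has {1,2,4}; region has {4,5} → only 6 remains.
r1c3 = 1: row 1 has {2,3,5,6}; col 3 has {2}; region has {2,4} → only 1 remains.
r1c5 = 4: row 1 has {1,2,3,5,6}; col 5 has {1,3}; region has {2,3} → only 4 remains.

561342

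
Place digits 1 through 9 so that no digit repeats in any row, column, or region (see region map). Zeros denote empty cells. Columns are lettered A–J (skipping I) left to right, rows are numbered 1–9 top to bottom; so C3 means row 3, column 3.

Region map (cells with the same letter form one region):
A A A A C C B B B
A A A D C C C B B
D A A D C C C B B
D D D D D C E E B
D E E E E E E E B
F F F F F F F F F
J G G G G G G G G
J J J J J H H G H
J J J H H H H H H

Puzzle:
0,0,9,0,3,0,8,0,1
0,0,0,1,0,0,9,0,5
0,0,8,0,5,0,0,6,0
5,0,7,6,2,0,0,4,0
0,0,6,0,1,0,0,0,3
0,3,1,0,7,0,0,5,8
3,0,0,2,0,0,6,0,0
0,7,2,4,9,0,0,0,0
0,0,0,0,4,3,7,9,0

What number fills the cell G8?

G4 = 3 (sole candidate).
J4 = 9 (sole candidate).
D6 = 9 (sole candidate).
E7 = 8 (sole candidate).
J8 = 6 (sole candidate).
C9 = 5 (sole candidate).
D9 = 8 (sole candidate).
J9 = 2 (sole candidate).
E2 = 6 (sole candidate).
D3 = 3 (sole candidate).
B4 = 8 (sole candidate).
F4 = 1 (sole candidate).
C7 = 4 (sole candidate).
J7 = 7 (sole candidate).
F8 = 5 (sole candidate).
G8 = 1: row 8 has {2,4,5,6,7,9}; col 7 has {3,6,7,8,9}; region has {2,3,4,5,6,7,8,9} → only 1 remains.

1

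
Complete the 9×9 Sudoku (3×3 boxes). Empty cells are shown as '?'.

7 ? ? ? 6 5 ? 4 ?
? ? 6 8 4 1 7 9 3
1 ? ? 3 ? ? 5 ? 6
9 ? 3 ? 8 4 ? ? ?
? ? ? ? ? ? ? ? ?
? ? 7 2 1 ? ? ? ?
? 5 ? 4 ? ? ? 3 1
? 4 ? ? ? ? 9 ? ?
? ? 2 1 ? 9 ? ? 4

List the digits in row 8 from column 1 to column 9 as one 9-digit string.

R1C4 = 9: row 1 has {4,5,6,7}; col 4 has {1,2,3,4,8}; box has {1,3,4,5,6,8} → only 9 remains.
R2C2 = 2: row 2 has {1,3,4,6,7,8,9}; col 2 has {4,5}; box has {1,6,7} → only 2 remains.
R1C3 = 8: row 1 has {4,5,6,7,9}; col 3 has {2,3,6,7}; box has {1,2,6,7} → only 8 remains.
R1C9 = 2: row 1 has {4,5,6,7,8,9}; col 9 has {1,3,4,6}; box has {3,4,5,6,7,9} → only 2 remains.
R2C1 = 5: row 2 has {1,2,3,4,6,7,8,9}; col 1 has {1,7,9}; box has {1,2,6,7,8} → only 5 remains.
R3C2 = 9: row 3 has {1,3,5,6}; col 2 has {2,4,5}; box has {1,2,5,6,7,8} → only 9 remains.
R3C3 = 4: row 3 has {1,3,5,6,9}; col 3 has {2,3,6,7,8}; box has {1,2,5,6,7,8,9} → only 4 remains.
R3C8 = 8: row 3 has {1,3,4,5,6,9}; col 8 has {3,4,9}; box has {2,3,4,5,6,7,9} → only 8 remains.
R7C3 = 9: row 7 has {1,3,4,5}; col 3 has {2,3,4,6,7,8}; box has {2,4,5} → only 9 remains.
R8C3 = 1: row 8 has {4,9}; col 3 has {2,3,4,6,7,8,9}; box has {2,4,5,9} → only 1 remains.
R1C2 = 3: row 1 has {2,4,5,6,7,8,9}; col 2 has {2,4,5,9}; box has {1,2,4,5,6,7,8,9} → only 3 remains.
R1C7 = 1: row 1 has {2,3,4,5,6,7,8,9}; col 7 has {5,7,9}; box has {2,3,4,5,6,7,8,9} → only 1 remains.
R5C3 = 5: row 5 has {}; col 3 has {1,2,3,4,6,7,8,9}; box has {3,7,9} → only 5 remains.
R6C9 = 9: in row 6, 9 can only go here (every other open cell in that row sees a 9).
R5C5 = 9: in row 5, 9 can only go here (every other open cell in that row sees a 9).
R6C8 = 5: in row 6, 5 can only go here (every other open cell in that row sees a 5).
R4C9 = 7: row 4 has {3,4,8,9}; col 9 has {1,2,3,4,6,9}; box has {5,9} → only 7 remains.
R5C9 = 8: row 5 has {5,9}; col 9 has {1,2,3,4,6,7,9}; box has {5,7,9} → only 8 remains.
R8C9 = 5: row 8 has {1,4,9}; col 9 has {1,2,3,4,6,7,8,9}; box has {1,3,4,9} → only 5 remains.
R4C4 = 5: in row 4, 5 can only go here (every other open cell in that row sees a 5).
R9C5 = 5: in row 9, 5 can only go here (every other open cell in that row sees a 5).
R9C1 = 3: in row 9, 3 can only go here (every other open cell in that row sees a 3).
R5C1 = 2: in column 1, 2 can only go here (every other open cell in that column sees a 2).
R5C7 = 4: in row 5, 4 can only go here (every other open cell in that row sees a 4).
R5C6 = 3: in row 5, 3 can only go here (every other open cell in that row sees a 3).
R6C6 = 6: row 6 has {1,2,5,7,9}; col 6 has {1,3,4,5,9}; box has {1,2,3,4,5,8,9} → only 6 remains.
R6C7 = 3: row 6 has {1,2,5,6,7,9}; col 7 has {1,4,5,7,9}; box has {4,5,7,8,9} → only 3 remains.
R5C4 = 7: row 5 has {2,3,4,5,8,9}; col 4 has {1,2,3,4,5,8,9}; box has {1,2,3,4,5,6,8,9} → only 7 remains.
R6C2 = 8: row 6 has {1,2,3,5,6,7,9}; col 2 has {2,3,4,5,9}; box has {2,3,5,7,9} → only 8 remains.
R8C4 = 6: row 8 has {1,4,5,9}; col 4 has {1,2,3,4,5,7,8,9}; box has {1,4,5,9} → only 6 remains.
R6C1 = 4: row 6 has {1,2,3,5,6,7,8,9}; col 1 has {1,2,3,5,7,9}; box has {2,3,5,7,8,9} → only 4 remains.
R8C1 = 8: row 8 has {1,4,5,6,9}; col 1 has {1,2,3,4,5,7,9}; box has {1,2,3,4,5,9} → only 8 remains.
R7C1 = 6: row 7 has {1,3,4,5,9}; col 1 has {1,2,3,4,5,7,8,9}; box has {1,2,3,4,5,8,9} → only 6 remains.
R9C2 = 7: row 9 has {1,2,3,4,5,9}; col 2 has {2,3,4,5,8,9}; box has {1,2,3,4,5,6,8,9} → only 7 remains.
R9C8 = 6: row 9 has {1,2,3,4,5,7,9}; col 8 has {3,4,5,8,9}; box has {1,3,4,5,9} → only 6 remains.
R5C8 = 1: row 5 has {2,3,4,5,7,8,9}; col 8 has {3,4,5,6,8,9}; box has {3,4,5,7,8,9} → only 1 remains.
R9C7 = 8: row 9 has {1,2,3,4,5,6,7,9}; col 7 has {1,3,4,5,7,9}; box has {1,3,4,5,6,9} → only 8 remains.
R4C8 = 2: row 4 has {3,4,5,7,8,9}; col 8 has {1,3,4,5,6,8,9}; box has {1,3,4,5,7,8,9} → only 2 remains.
R5C2 = 6: row 5 has {1,2,3,4,5,7,8,9}; col 2 has {2,3,4,5,7,8,9}; box has {2,3,4,5,7,8,9} → only 6 remains.
R7C7 = 2: row 7 has {1,3,4,5,6,9}; col 7 has {1,3,4,5,7,8,9}; box has {1,3,4,5,6,8,9} → only 2 remains.
R8C8 = 7: row 8 has {1,4,5,6,8,9}; col 8 has {1,2,3,4,5,6,8,9}; box has {1,2,3,4,5,6,8,9} → only 7 remains.
R4C2 = 1: row 4 has {2,3,4,5,7,8,9}; col 2 has {2,3,4,5,6,7,8,9}; box has {2,3,4,5,6,7,8,9} → only 1 remains.
R4C7 = 6: row 4 has {1,2,3,4,5,7,8,9}; col 7 has {1,2,3,4,5,7,8,9}; box has {1,2,3,4,5,7,8,9} → only 6 remains.
R7C5 = 7: row 7 has {1,2,3,4,5,6,9}; col 5 has {1,4,5,6,8,9}; box has {1,4,5,6,9} → only 7 remains.
R7C6 = 8: row 7 has {1,2,3,4,5,6,7,9}; col 6 has {1,3,4,5,6,9}; box has {1,4,5,6,7,9} → only 8 remains.
R8C6 = 2: row 8 has {1,4,5,6,7,8,9}; col 6 has {1,3,4,5,6,8,9}; box has {1,4,5,6,7,8,9} → only 2 remains.
R3C5 = 2: row 3 has {1,3,4,5,6,8,9}; col 5 has {1,4,5,6,7,8,9}; box has {1,3,4,5,6,8,9} → only 2 remains.
R3C6 = 7: row 3 has {1,2,3,4,5,6,8,9}; col 6 has {1,2,3,4,5,6,8,9}; box has {1,2,3,4,5,6,8,9} → only 7 remains.
R8C5 = 3: row 8 has {1,2,4,5,6,7,8,9}; col 5 has {1,2,4,5,6,7,8,9}; box has {1,2,4,5,6,7,8,9} → only 3 remains.

841632975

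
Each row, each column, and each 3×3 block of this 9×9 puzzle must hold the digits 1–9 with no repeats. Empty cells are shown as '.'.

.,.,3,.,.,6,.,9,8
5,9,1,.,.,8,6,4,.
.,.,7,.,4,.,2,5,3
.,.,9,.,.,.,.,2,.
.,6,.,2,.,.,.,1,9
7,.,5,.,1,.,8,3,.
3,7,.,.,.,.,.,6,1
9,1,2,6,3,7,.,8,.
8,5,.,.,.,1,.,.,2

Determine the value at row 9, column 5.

row 2, column 9 = 7 (sole candidate).
row 3, column 1 = 6 (sole candidate).
row 3, column 2 = 8 (sole candidate).
row 3, column 6 = 9 (sole candidate).
row 5, column 1 = 4 (sole candidate).
row 5, column 3 = 8 (sole candidate).
row 6, column 2 = 2 (sole candidate).
row 6, column 6 = 4 (sole candidate).
row 6, column 9 = 6 (sole candidate).
row 7, column 3 = 4 (sole candidate).
row 9, column 3 = 6 (sole candidate).
row 9, column 5 = 9: row 9 has {1,2,5,6,8}; col 5 has {1,3,4}; box has {1,3,6,7} → only 9 remains.

9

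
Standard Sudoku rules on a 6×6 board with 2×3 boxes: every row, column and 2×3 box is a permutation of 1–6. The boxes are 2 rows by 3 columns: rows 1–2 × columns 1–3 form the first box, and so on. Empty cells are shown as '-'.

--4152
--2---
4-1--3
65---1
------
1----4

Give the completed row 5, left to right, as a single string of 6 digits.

row 1, column 1 = 3 (sole candidate).
row 1, column 2 = 6 (sole candidate).
row 2, column 1 = 5 (sole candidate).
row 2, column 2 = 1 (sole candidate).
row 2, column 6 = 6 (sole candidate).
row 3, column 2 = 2 (sole candidate).
row 3, column 5 = 6 (sole candidate).
row 4, column 3 = 3 (sole candidate).
row 5, column 1 = 2: row 5 has {}; col 1 has {1,3,4,5,6}; box has {1} → only 2 remains.
row 5, column 6 = 5: row 5 has {2}; col 6 has {1,2,3,4,6}; box has {4} → only 5 remains.
row 6, column 2 = 3 (sole candidate).
row 6, column 5 = 2 (sole candidate).
row 3, column 4 = 5 (sole candidate).
row 4, column 5 = 4 (sole candidate).
row 5, column 2 = 4: row 5 has {2,5}; col 2 has {1,2,3,5,6}; box has {1,2,3} → only 4 remains.
row 5, column 3 = 6: row 5 has {2,4,5}; col 3 has {1,2,3,4}; box has {1,2,3,4} → only 6 remains.
row 5, column 4 = 3: row 5 has {2,4,5,6}; col 4 has {1,5}; box has {2,4,5} → only 3 remains.
row 5, column 5 = 1: row 5 has {2,3,4,5,6}; col 5 has {2,4,5,6}; box has {2,3,4,5} → only 1 remains.

246315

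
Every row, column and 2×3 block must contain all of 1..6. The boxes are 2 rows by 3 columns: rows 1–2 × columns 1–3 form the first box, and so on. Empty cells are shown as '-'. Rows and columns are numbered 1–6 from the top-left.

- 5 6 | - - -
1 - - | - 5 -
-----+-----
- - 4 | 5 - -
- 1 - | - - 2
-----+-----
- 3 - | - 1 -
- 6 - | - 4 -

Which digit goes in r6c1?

2

r3c2 = 2: row 3 has {4,5}; col 2 has {1,3,5,6}; box has {1,4} → only 2 remains.
r2c2 = 4: row 2 has {1,5}; col 2 has {1,2,3,5,6}; box has {1,5,6} → only 4 remains.
r3c6 = 1: in row 3, 1 can only go here (every other open cell in that row sees a 1).
r1c4 = 1: in row 1, 1 can only go here (every other open cell in that row sees a 1).
r1c6 = 4: in row 1, 4 can only go here (every other open cell in that row sees a 4).
r4c4 = 4: in row 4, 4 can only go here (every other open cell in that row sees a 4).
r5c1 = 4: in row 5, 4 can only go here (every other open cell in that row sees a 4).
r6c3 = 1: in row 6, 1 can only go here (every other open cell in that row sees a 1).
r1c5 = 2: in column 5, 2 can only go here (every other open cell in that column sees a 2).
r1c1 = 3: row 1 has {1,2,4,5,6}; col 1 has {1,4}; box has {1,4,5,6} → only 3 remains.
r2c3 = 2: row 2 has {1,4,5}; col 3 has {1,4,6}; box has {1,3,4,5,6} → only 2 remains.
r3c1 = 6: row 3 has {1,2,4,5}; col 1 has {1,3,4}; box has {1,2,4} → only 6 remains.
r3c5 = 3: row 3 has {1,2,4,5,6}; col 5 has {1,2,4,5}; box has {1,2,4,5} → only 3 remains.
r4c1 = 5: row 4 has {1,2,4}; col 1 has {1,3,4,6}; box has {1,2,4,6} → only 5 remains.
r4c3 = 3: row 4 has {1,2,4,5}; col 3 has {1,2,4,6}; box has {1,2,4,5,6} → only 3 remains.
r4c5 = 6: row 4 has {1,2,3,4,5}; col 5 has {1,2,3,4,5}; box has {1,2,3,4,5} → only 6 remains.
r5c3 = 5: row 5 has {1,3,4}; col 3 has {1,2,3,4,6}; box has {1,3,4,6} → only 5 remains.
r5c6 = 6: row 5 has {1,3,4,5}; col 6 has {1,2,4}; box has {1,4} → only 6 remains.
r6c1 = 2: row 6 has {1,4,6}; col 1 has {1,3,4,5,6}; box has {1,3,4,5,6} → only 2 remains.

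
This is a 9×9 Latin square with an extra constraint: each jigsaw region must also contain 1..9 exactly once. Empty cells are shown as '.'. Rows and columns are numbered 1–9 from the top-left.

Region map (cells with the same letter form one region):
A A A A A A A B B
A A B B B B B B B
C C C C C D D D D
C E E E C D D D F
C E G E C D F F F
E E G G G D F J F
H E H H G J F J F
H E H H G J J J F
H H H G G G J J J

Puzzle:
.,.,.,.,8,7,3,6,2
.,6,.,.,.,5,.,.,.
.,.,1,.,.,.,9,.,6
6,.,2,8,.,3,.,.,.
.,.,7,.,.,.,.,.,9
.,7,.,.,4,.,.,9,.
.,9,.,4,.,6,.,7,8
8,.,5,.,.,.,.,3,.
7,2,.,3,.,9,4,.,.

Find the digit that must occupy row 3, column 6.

4

row 7, column 3 = 3: row 7 has {4,6,7,8,9}; col 3 has {1,2,5,7}; region has {2,4,5,7,8} → only 3 remains.
row 9, column 3 = 6: row 9 has {2,3,4,7,9}; col 3 has {1,2,3,5,7}; region has {2,3,4,5,7,8} → only 6 remains.
row 6, column 3 = 8: row 6 has {4,7,9}; col 3 has {1,2,3,5,6,7}; region has {3,4,7,9} → only 8 remains.
row 7, column 1 = 1: row 7 has {3,4,6,7,8,9}; col 1 has {6,7,8}; region has {2,3,4,5,6,7,8} → only 1 remains.
row 8, column 4 = 9: row 8 has {3,5,8}; col 4 has {3,4,8}; region has {1,2,3,4,5,6,7,8} → only 9 remains.
row 2, column 1 = 2: in row 2, 2 can only go here (every other open cell in that row sees a 2).
row 4, column 5 = 9: in row 4, 9 can only go here (every other open cell in that row sees a 9).
row 2, column 3 = 9: in row 2, 9 can only go here (every other open cell in that row sees a 9).
row 1, column 3 = 4: row 1 has {2,3,6,7,8}; col 3 has {1,2,3,5,6,7,8,9}; region has {2,3,6,7,8} → only 4 remains.
row 1, column 1 = 9: in row 1, 9 can only go here (every other open cell in that row sees a 9).
row 5, column 6 = 8: in row 5, 8 can only go here (every other open cell in that row sees an 8).
row 3, column 2 = 8: in row 3, 8 can only go here (every other open cell in that row sees an 8).
row 8, column 5 = 6: in row 8, 6 can only go here (every other open cell in that row sees a 6).
row 8, column 9 = 7: in row 8, 7 can only go here (every other open cell in that row sees a 7).
row 4, column 7 = 7: in row 4, 7 can only go here (every other open cell in that row sees a 7).
row 6, column 7 = 6: in row 6, 6 can only go here (every other open cell in that row sees a 6).
row 5, column 4 = 6: in row 5, 6 can only go here (every other open cell in that row sees a 6).
row 8, column 2 = 4: in row 8, 4 can only go here (every other open cell in that row sees a 4).
row 9, column 8 = 8: in row 9, 8 can only go here (every other open cell in that row sees an 8).
row 2, column 7 = 8: in row 2, 8 can only go here (every other open cell in that row sees an 8).
row 5, column 2 = 3: in column 2, 3 can only go here (every other open cell in that column sees a 3).
row 6, column 1 = 5: row 6 has {4,6,7,8,9}; col 1 has {1,2,6,7,8,9}; region has {2,3,4,6,7,8,9} → only 5 remains.
row 4, column 2 = 1: row 4 has {2,3,6,7,8,9}; col 2 has {2,3,4,6,7,8,9}; region has {2,3,4,5,6,7,8,9} → only 1 remains.
row 5, column 1 = 4: row 5 has {3,6,7,8,9}; col 1 has {1,2,5,6,7,8,9}; region has {1,6,8,9} → only 4 remains.
row 1, column 2 = 5: row 1 has {2,3,4,6,7,8,9}; col 2 has {1,2,3,4,6,7,8,9}; region has {2,3,4,6,7,8,9} → only 5 remains.
row 1, column 4 = 1: row 1 has {2,3,4,5,6,7,8,9}; col 4 has {3,4,6,8,9}; region has {2,3,4,5,6,7,8,9} → only 1 remains.
row 2, column 4 = 7: row 2 has {2,5,6,8,9}; col 4 has {1,3,4,6,8,9}; region has {2,5,6,8,9} → only 7 remains.
row 3, column 1 = 3: row 3 has {1,6,8,9}; col 1 has {1,2,4,5,6,7,8,9}; region has {1,4,6,8,9} → only 3 remains.
row 6, column 4 = 2: row 6 has {4,5,6,7,8,9}; col 4 has {1,3,4,6,7,8,9}; region has {3,4,6,7,8,9} → only 2 remains.
row 6, column 6 = 1: row 6 has {2,4,5,6,7,8,9}; col 6 has {3,5,6,7,8,9}; region has {3,6,7,8,9} → only 1 remains.
row 6, column 9 = 3: row 6 has {1,2,4,5,6,7,8,9}; col 9 has {2,6,7,8,9}; region has {6,7,8,9} → only 3 remains.
row 7, column 5 = 5: row 7 has {1,3,4,6,7,8,9}; col 5 has {4,6,8,9}; region has {2,3,4,6,7,8,9} → only 5 remains.
row 7, column 7 = 2: row 7 has {1,3,4,5,6,7,8,9}; col 7 has {3,4,6,7,8,9}; region has {3,6,7,8,9} → only 2 remains.
row 8, column 6 = 2: row 8 has {3,4,5,6,7,8,9}; col 6 has {1,3,5,6,7,8,9}; region has {3,4,6,7,8,9} → only 2 remains.
row 8, column 7 = 1: row 8 has {2,3,4,5,6,7,8,9}; col 7 has {2,3,4,6,7,8,9}; region has {2,3,4,6,7,8,9} → only 1 remains.
row 9, column 5 = 1: row 9 has {2,3,4,6,7,8,9}; col 5 has {4,5,6,8,9}; region has {2,3,4,5,6,7,8,9} → only 1 remains.
row 9, column 9 = 5: row 9 has {1,2,3,4,6,7,8,9}; col 9 has {2,3,6,7,8,9}; region has {1,2,3,4,6,7,8,9} → only 5 remains.
row 2, column 5 = 3: row 2 has {2,5,6,7,8,9}; col 5 has {1,4,5,6,8,9}; region has {2,5,6,7,8,9} → only 3 remains.
row 3, column 4 = 5: row 3 has {1,3,6,8,9}; col 4 has {1,2,3,4,6,7,8,9}; region has {1,3,4,6,8,9} → only 5 remains.
row 3, column 6 = 4: row 3 has {1,3,5,6,8,9}; col 6 has {1,2,3,5,6,7,8,9}; region has {1,3,6,7,8,9} → only 4 remains.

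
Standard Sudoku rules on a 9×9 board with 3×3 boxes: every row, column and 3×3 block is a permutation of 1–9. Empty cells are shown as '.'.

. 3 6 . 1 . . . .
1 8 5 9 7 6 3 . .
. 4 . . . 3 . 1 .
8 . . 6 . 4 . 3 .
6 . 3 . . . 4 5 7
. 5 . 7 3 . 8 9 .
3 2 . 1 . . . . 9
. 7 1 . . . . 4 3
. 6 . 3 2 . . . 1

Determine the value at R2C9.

4

R2C8 = 2: row 2 has {1,3,5,6,7,8,9}; col 8 has {1,3,4,5,9}; box has {1,3} → only 2 remains.
R2C9 = 4: row 2 has {1,2,3,5,6,7,8,9}; col 9 has {1,3,7,9}; box has {1,2,3} → only 4 remains.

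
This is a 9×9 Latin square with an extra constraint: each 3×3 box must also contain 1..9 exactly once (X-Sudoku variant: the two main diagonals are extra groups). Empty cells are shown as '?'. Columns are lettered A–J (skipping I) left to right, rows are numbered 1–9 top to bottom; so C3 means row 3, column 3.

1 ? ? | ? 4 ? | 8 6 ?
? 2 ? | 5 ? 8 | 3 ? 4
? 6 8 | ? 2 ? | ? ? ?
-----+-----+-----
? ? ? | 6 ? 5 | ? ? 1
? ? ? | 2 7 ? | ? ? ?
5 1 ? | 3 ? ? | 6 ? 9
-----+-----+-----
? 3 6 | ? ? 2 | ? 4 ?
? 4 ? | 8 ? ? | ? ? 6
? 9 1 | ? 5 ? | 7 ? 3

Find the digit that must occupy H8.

9

J1 = 2: row 1 has {1,4,6,8}; col 9 has {1,3,4,6,9}; box has {3,4,6,8}; anti-diagonal has {3,4,5,6,7} → only 2 remains.
B5 = 8: row 5 has {2,7}; col 2 has {1,2,3,4,6,9}; box has {1,5} → only 8 remains.
J5 = 5: row 5 has {2,7,8}; col 9 has {1,2,3,4,6,9}; box has {1,6,9} → only 5 remains.
E6 = 8: row 6 has {1,3,5,6,9}; col 5 has {2,4,5,7}; box has {2,3,5,6,7} → only 8 remains.
F6 = 4: row 6 has {1,3,5,6,8,9}; col 6 has {2,5,8}; box has {2,3,5,6,7,8}; main diagonal has {1,2,3,6,7,8} → only 4 remains.
J7 = 8: row 7 has {2,3,4,6}; col 9 has {1,2,3,4,5,6,9}; box has {3,4,6,7} → only 8 remains.
A9 = 8: row 9 has {1,3,5,7,9}; col 1 has {1,5}; box has {1,3,4,6,9}; anti-diagonal has {2,3,4,5,6,7} → only 8 remains.
D9 = 4: row 9 has {1,3,5,7,8,9}; col 4 has {2,3,5,6,8}; box has {2,5,8} → only 4 remains.
F9 = 6: row 9 has {1,3,4,5,7,8,9}; col 6 has {2,4,5,8}; box has {2,4,5,8} → only 6 remains.
H9 = 2: row 9 has {1,3,4,5,6,7,8,9}; col 8 has {4,6}; box has {3,4,6,7,8} → only 2 remains.
J3 = 7: row 3 has {2,6,8}; col 9 has {1,2,3,4,5,6,8,9}; box has {2,3,4,6,8} → only 7 remains.
B4 = 7: row 4 has {1,5,6}; col 2 has {1,2,3,4,6,8,9}; box has {1,5,8} → only 7 remains.
E4 = 9: row 4 has {1,5,6,7}; col 5 has {2,4,5,7,8}; box has {2,3,4,5,6,7,8} → only 9 remains.
F5 = 1: row 5 has {2,5,7,8}; col 6 has {2,4,5,6,8}; box has {2,3,4,5,6,7,8,9} → only 1 remains.
G5 = 4: row 5 has {1,2,5,7,8}; col 7 has {3,6,7,8}; box has {1,5,6,9} → only 4 remains.
H5 = 3: row 5 has {1,2,4,5,7,8}; col 8 has {2,4,6}; box has {1,4,5,6,9} → only 3 remains.
C6 = 2: row 6 has {1,3,4,5,6,8,9}; col 3 has {1,6,8}; box has {1,5,7,8} → only 2 remains.
H6 = 7: row 6 has {1,2,3,4,5,6,8,9}; col 8 has {2,3,4,6}; box has {1,3,4,5,6,9} → only 7 remains.
A7 = 7: row 7 has {2,3,4,6,8}; col 1 has {1,5,8}; box has {1,3,4,6,8,9} → only 7 remains.
E7 = 1: row 7 has {2,3,4,6,7,8}; col 5 has {2,4,5,7,8,9}; box has {2,4,5,6,8} → only 1 remains.
A8 = 2: row 8 has {4,6,8}; col 1 has {1,5,7,8}; box has {1,3,4,6,7,8,9} → only 2 remains.
C8 = 5: row 8 has {2,4,6,8}; col 3 has {1,2,6,8}; box has {1,2,3,4,6,7,8,9} → only 5 remains.
E8 = 3: row 8 has {2,4,5,6,8}; col 5 has {1,2,4,5,7,8,9}; box has {1,2,4,5,6,8} → only 3 remains.
H8 = 9: row 8 has {2,3,4,5,6,8}; col 8 has {2,3,4,6,7}; box has {2,3,4,6,7,8}; main diagonal has {1,2,3,4,6,7,8} → only 9 remains.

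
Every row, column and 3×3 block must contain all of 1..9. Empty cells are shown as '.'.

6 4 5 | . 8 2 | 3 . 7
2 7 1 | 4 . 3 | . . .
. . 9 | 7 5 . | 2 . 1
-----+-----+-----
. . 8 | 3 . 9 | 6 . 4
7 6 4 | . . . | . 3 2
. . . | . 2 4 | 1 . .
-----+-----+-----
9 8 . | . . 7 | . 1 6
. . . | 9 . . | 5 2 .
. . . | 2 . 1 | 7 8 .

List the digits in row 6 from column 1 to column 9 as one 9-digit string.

row 1, column 4 = 1: row 1 has {2,3,4,5,6,7,8}; col 4 has {2,3,4,7,9}; box has {2,3,4,5,7,8} → only 1 remains.
row 1, column 8 = 9: row 1 has {1,2,3,4,5,6,7,8}; col 8 has {1,2,3,8}; box has {1,2,3,7} → only 9 remains.
row 2, column 7 = 8: row 2 has {1,2,3,4,7}; col 7 has {1,2,3,5,6,7}; box has {1,2,3,7,9} → only 8 remains.
row 2, column 9 = 5: row 2 has {1,2,3,4,7,8}; col 9 has {1,2,4,6,7}; box has {1,2,3,7,8,9} → only 5 remains.
row 3, column 2 = 3: row 3 has {1,2,5,7,9}; col 2 has {4,6,7,8}; box has {1,2,4,5,6,7,9} → only 3 remains.
row 3, column 6 = 6: row 3 has {1,2,3,5,7,9}; col 6 has {1,2,3,4,7,9}; box has {1,2,3,4,5,7,8} → only 6 remains.
row 3, column 8 = 4: row 3 has {1,2,3,5,6,7,9}; col 8 has {1,2,3,8,9}; box has {1,2,3,5,7,8,9} → only 4 remains.
row 5, column 5 = 1: row 5 has {2,3,4,6,7}; col 5 has {2,5,8}; box has {2,3,4,9} → only 1 remains.
row 5, column 7 = 9: row 5 has {1,2,3,4,6,7}; col 7 has {1,2,3,5,6,7,8}; box has {1,2,3,4,6} → only 9 remains.
row 6, column 3 = 3: row 6 has {1,2,4}; col 3 has {1,4,5,8,9}; box has {4,6,7,8} → only 3 remains.
row 6, column 9 = 8: row 6 has {1,2,3,4}; col 9 has {1,2,4,5,6,7}; box has {1,2,3,4,6,9} → only 8 remains.
row 7, column 3 = 2: row 7 has {1,6,7,8,9}; col 3 has {1,3,4,5,8,9}; box has {8,9} → only 2 remains.
row 7, column 4 = 5: row 7 has {1,2,6,7,8,9}; col 4 has {1,2,3,4,7,9}; box has {1,2,7,9} → only 5 remains.
row 7, column 7 = 4: row 7 has {1,2,5,6,7,8,9}; col 7 has {1,2,3,5,6,7,8,9}; box has {1,2,5,6,7,8} → only 4 remains.
row 8, column 2 = 1: row 8 has {2,5,9}; col 2 has {3,4,6,7,8}; box has {2,8,9} → only 1 remains.
row 8, column 6 = 8: row 8 has {1,2,5,9}; col 6 has {1,2,3,4,6,7,9}; box has {1,2,5,7,9} → only 8 remains.
row 8, column 9 = 3: row 8 has {1,2,5,8,9}; col 9 has {1,2,4,5,6,7,8}; box has {1,2,4,5,6,7,8} → only 3 remains.
row 9, column 2 = 5: row 9 has {1,2,7,8}; col 2 has {1,3,4,6,7,8}; box has {1,2,8,9} → only 5 remains.
row 9, column 3 = 6: row 9 has {1,2,5,7,8}; col 3 has {1,2,3,4,5,8,9}; box has {1,2,5,8,9} → only 6 remains.
row 9, column 9 = 9: row 9 has {1,2,5,6,7,8}; col 9 has {1,2,3,4,5,6,7,8}; box has {1,2,3,4,5,6,7,8} → only 9 remains.
row 2, column 5 = 9: row 2 has {1,2,3,4,5,7,8}; col 5 has {1,2,5,8}; box has {1,2,3,4,5,6,7,8} → only 9 remains.
row 2, column 8 = 6: row 2 has {1,2,3,4,5,7,8,9}; col 8 has {1,2,3,4,8,9}; box has {1,2,3,4,5,7,8,9} → only 6 remains.
row 3, column 1 = 8: row 3 has {1,2,3,4,5,6,7,9}; col 1 has {2,6,7,9}; box has {1,2,3,4,5,6,7,9} → only 8 remains.
row 4, column 2 = 2: row 4 has {3,4,6,8,9}; col 2 has {1,3,4,5,6,7,8}; box has {3,4,6,7,8} → only 2 remains.
row 4, column 5 = 7: row 4 has {2,3,4,6,8,9}; col 5 has {1,2,5,8,9}; box has {1,2,3,4,9} → only 7 remains.
row 4, column 8 = 5: row 4 has {2,3,4,6,7,8,9}; col 8 has {1,2,3,4,6,8,9}; box has {1,2,3,4,6,8,9} → only 5 remains.
row 5, column 4 = 8: row 5 has {1,2,3,4,6,7,9}; col 4 has {1,2,3,4,5,7,9}; box has {1,2,3,4,7,9} → only 8 remains.
row 5, column 6 = 5: row 5 has {1,2,3,4,6,7,8,9}; col 6 has {1,2,3,4,6,7,8,9}; box has {1,2,3,4,7,8,9} → only 5 remains.
row 6, column 1 = 5: row 6 has {1,2,3,4,8}; col 1 has {2,6,7,8,9}; box has {2,3,4,6,7,8} → only 5 remains.
row 6, column 2 = 9: row 6 has {1,2,3,4,5,8}; col 2 has {1,2,3,4,5,6,7,8}; box has {2,3,4,5,6,7,8} → only 9 remains.
row 6, column 4 = 6: row 6 has {1,2,3,4,5,8,9}; col 4 has {1,2,3,4,5,7,8,9}; box has {1,2,3,4,5,7,8,9} → only 6 remains.
row 6, column 8 = 7: row 6 has {1,2,3,4,5,6,8,9}; col 8 has {1,2,3,4,5,6,8,9}; box has {1,2,3,4,5,6,8,9} → only 7 remains.

593624178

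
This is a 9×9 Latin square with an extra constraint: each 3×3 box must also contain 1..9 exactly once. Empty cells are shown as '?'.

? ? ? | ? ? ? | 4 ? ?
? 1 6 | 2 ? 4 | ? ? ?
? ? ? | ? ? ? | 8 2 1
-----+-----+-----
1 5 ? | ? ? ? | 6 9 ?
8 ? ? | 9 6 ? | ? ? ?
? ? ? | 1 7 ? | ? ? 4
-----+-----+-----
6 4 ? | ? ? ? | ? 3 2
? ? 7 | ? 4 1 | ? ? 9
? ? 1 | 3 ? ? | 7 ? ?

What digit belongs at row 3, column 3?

row 8, column 7 = 5: row 8 has {1,4,7,9}; col 7 has {4,6,7,8}; box has {2,3,7,9} → only 5 remains.
row 7, column 7 = 1: row 7 has {2,3,4,6}; col 7 has {4,5,6,7,8}; box has {2,3,5,7,9} → only 1 remains.
row 1, column 5 = 1: in row 1, 1 can only go here (every other open cell in that row sees a 1).
row 2, column 5 = 8: in row 2, 8 can only go here (every other open cell in that row sees an 8).
row 4, column 9 = 7: in row 4, 7 can only go here (every other open cell in that row sees a 7).
row 5, column 8 = 1: in row 5, 1 can only go here (every other open cell in that row sees a 1).
row 5, column 3 = 4: in row 5, 4 can only go here (every other open cell in that row sees a 4).
row 5, column 2 = 7: in row 5, 7 can only go here (every other open cell in that row sees a 7).
row 3, column 1 = 4: in row 3, 4 can only go here (every other open cell in that row sees a 4).
row 4, column 4 = 4: in row 4, 4 can only go here (every other open cell in that row sees a 4).
row 4, column 6 = 8: in row 4, 8 can only go here (every other open cell in that row sees an 8).
row 6, column 2 = 6: in row 6, 6 can only go here (every other open cell in that row sees a 6).
row 6, column 8 = 8: in row 6, 8 can only go here (every other open cell in that row sees an 8).
row 8, column 8 = 6: row 8 has {1,4,5,7,9}; col 8 has {1,2,3,8,9}; box has {1,2,3,5,7,9} → only 6 remains.
row 9, column 8 = 4: row 9 has {1,3,7}; col 8 has {1,2,3,6,8,9}; box has {1,2,3,5,6,7,9} → only 4 remains.
row 9, column 9 = 8: row 9 has {1,3,4,7}; col 9 has {1,2,4,7,9}; box has {1,2,3,4,5,6,7,9} → only 8 remains.
row 8, column 4 = 8: row 8 has {1,4,5,6,7,9}; col 4 has {1,2,3,4,9}; box has {1,3,4} → only 8 remains.
row 6, column 6 = 5: in row 6, 5 can only go here (every other open cell in that row sees a 5).
row 5, column 9 = 5: in row 5, 5 can only go here (every other open cell in that row sees a 5).
row 2, column 9 = 3: row 2 has {1,2,4,6,8}; col 9 has {1,2,4,5,7,8,9}; box has {1,2,4,8} → only 3 remains.
row 1, column 9 = 6: row 1 has {1,4}; col 9 has {1,2,3,4,5,7,8,9}; box has {1,2,3,4,8} → only 6 remains.
row 2, column 7 = 9: row 2 has {1,2,3,4,6,8}; col 7 has {1,4,5,6,7,8}; box has {1,2,3,4,6,8} → only 9 remains.
row 7, column 3 = 8: in row 7, 8 can only go here (every other open cell in that row sees an 8).
row 1, column 2 = 8: in row 1, 8 can only go here (every other open cell in that row sees an 8).
row 9, column 6 = 6: in row 9, 6 can only go here (every other open cell in that row sees a 6).
row 3, column 4 = 6: in row 3, 6 can only go here (every other open cell in that row sees a 6).
row 3, column 6 = 7: in row 3, 7 can only go here (every other open cell in that row sees a 7).
row 1, column 4 = 5: row 1 has {1,4,6,8}; col 4 has {1,2,3,4,6,8,9}; box has {1,2,4,6,7,8} → only 5 remains.
row 1, column 8 = 7: row 1 has {1,4,5,6,8}; col 8 has {1,2,3,4,6,8,9}; box has {1,2,3,4,6,8,9} → only 7 remains.
row 2, column 8 = 5: row 2 has {1,2,3,4,6,8,9}; col 8 has {1,2,3,4,6,7,8,9}; box has {1,2,3,4,6,7,8,9} → only 5 remains.
row 7, column 4 = 7: row 7 has {1,2,3,4,6,8}; col 4 has {1,2,3,4,5,6,8,9}; box has {1,3,4,6,8} → only 7 remains.
row 7, column 6 = 9: row 7 has {1,2,3,4,6,7,8}; col 6 has {1,4,5,6,7,8}; box has {1,3,4,6,7,8} → only 9 remains.
row 1, column 6 = 3: row 1 has {1,4,5,6,7,8}; col 6 has {1,4,5,6,7,8,9}; box has {1,2,4,5,6,7,8} → only 3 remains.
row 2, column 1 = 7: row 2 has {1,2,3,4,5,6,8,9}; col 1 has {1,4,6,8}; box has {1,4,6,8} → only 7 remains.
row 3, column 5 = 9: row 3 has {1,2,4,6,7,8}; col 5 has {1,4,6,7,8}; box has {1,2,3,4,5,6,7,8} → only 9 remains.
row 5, column 6 = 2: row 5 has {1,4,5,6,7,8,9}; col 6 has {1,3,4,5,6,7,8,9}; box has {1,4,5,6,7,8,9} → only 2 remains.
row 5, column 7 = 3: row 5 has {1,2,4,5,6,7,8,9}; col 7 has {1,4,5,6,7,8,9}; box has {1,4,5,6,7,8,9} → only 3 remains.
row 6, column 7 = 2: row 6 has {1,4,5,6,7,8}; col 7 has {1,3,4,5,6,7,8,9}; box has {1,3,4,5,6,7,8,9} → only 2 remains.
row 7, column 5 = 5: row 7 has {1,2,3,4,6,7,8,9}; col 5 has {1,4,6,7,8,9}; box has {1,3,4,6,7,8,9} → only 5 remains.
row 9, column 5 = 2: row 9 has {1,3,4,6,7,8}; col 5 has {1,4,5,6,7,8,9}; box has {1,3,4,5,6,7,8,9} → only 2 remains.
row 3, column 2 = 3: row 3 has {1,2,4,6,7,8,9}; col 2 has {1,4,5,6,7,8}; box has {1,4,6,7,8} → only 3 remains.
row 3, column 3 = 5: row 3 has {1,2,3,4,6,7,8,9}; col 3 has {1,4,6,7,8}; box has {1,3,4,6,7,8} → only 5 remains.

5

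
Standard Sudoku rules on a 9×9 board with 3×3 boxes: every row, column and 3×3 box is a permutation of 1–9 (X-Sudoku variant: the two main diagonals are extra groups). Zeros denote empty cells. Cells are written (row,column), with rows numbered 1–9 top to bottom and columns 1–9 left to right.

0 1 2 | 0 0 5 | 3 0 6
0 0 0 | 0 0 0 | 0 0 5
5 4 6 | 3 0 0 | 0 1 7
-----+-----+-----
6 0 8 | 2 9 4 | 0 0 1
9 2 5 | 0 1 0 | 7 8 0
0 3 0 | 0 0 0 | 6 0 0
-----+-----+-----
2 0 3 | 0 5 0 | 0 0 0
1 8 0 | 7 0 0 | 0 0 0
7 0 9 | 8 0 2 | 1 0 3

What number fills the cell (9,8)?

(1,1) = 8: row 1 has {1,2,3,5,6}; col 1 has {1,2,5,6,7,9}; box has {1,2,4,5,6}; main diagonal has {1,2,3,6} → only 8 remains.
(2,1) = 3: row 2 has {5}; col 1 has {1,2,5,6,7,8,9}; box has {1,2,4,5,6,8} → only 3 remains.
(2,3) = 7: row 2 has {3,5}; col 3 has {2,3,5,6,8,9}; box has {1,2,3,4,5,6,8} → only 7 remains.
(4,2) = 7: row 4 has {1,2,4,6,8,9}; col 2 has {1,2,3,4,8}; box has {2,3,5,6,8,9} → only 7 remains.
(4,7) = 5: row 4 has {1,2,4,6,7,8,9}; col 7 has {1,3,6,7}; box has {1,6,7,8} → only 5 remains.
(4,8) = 3: row 4 has {1,2,4,5,6,7,8,9}; col 8 has {1,8}; box has {1,5,6,7,8} → only 3 remains.
(5,4) = 6: row 5 has {1,2,5,7,8,9}; col 4 has {2,3,7,8}; box has {1,2,4,9} → only 6 remains.
(5,6) = 3: row 5 has {1,2,5,6,7,8,9}; col 6 has {2,4,5}; box has {1,2,4,6,9} → only 3 remains.
(5,9) = 4: row 5 has {1,2,3,5,6,7,8,9}; col 9 has {1,3,5,6,7}; box has {1,3,5,6,7,8} → only 4 remains.
(6,1) = 4: row 6 has {3,6}; col 1 has {1,2,3,5,6,7,8,9}; box has {2,3,5,6,7,8,9} → only 4 remains.
(6,3) = 1: row 6 has {3,4,6}; col 3 has {2,3,5,6,7,8,9}; box has {2,3,4,5,6,7,8,9} → only 1 remains.
(6,4) = 5: row 6 has {1,3,4,6}; col 4 has {2,3,6,7,8}; box has {1,2,3,4,6,9}; anti-diagonal has {1,3,4,6,7,8} → only 5 remains.
(6,6) = 7: row 6 has {1,3,4,5,6}; col 6 has {2,3,4,5}; box has {1,2,3,4,5,6,9}; main diagonal has {1,2,3,6,8} → only 7 remains.
(7,2) = 6: row 7 has {2,3,5}; col 2 has {1,2,3,4,7,8}; box has {1,2,3,7,8,9} → only 6 remains.
(8,3) = 4: row 8 has {1,7,8}; col 3 has {1,2,3,5,6,7,8,9}; box has {1,2,3,6,7,8,9} → only 4 remains.
(9,2) = 5: row 9 has {1,2,3,7,8,9}; col 2 has {1,2,3,4,6,7,8}; box has {1,2,3,4,6,7,8,9} → only 5 remains.
(2,2) = 9: row 2 has {3,5,7}; col 2 has {1,2,3,4,5,6,7,8}; box has {1,2,3,4,5,6,7,8}; main diagonal has {1,2,3,6,7,8} → only 9 remains.
(2,8) = 2: row 2 has {3,5,7,9}; col 8 has {1,3,8}; box has {1,3,5,6,7}; anti-diagonal has {1,3,4,5,6,7,8} → only 2 remains.
(3,7) = 9: row 3 has {1,3,4,5,6,7}; col 7 has {1,3,5,6,7}; box has {1,2,3,5,6,7}; anti-diagonal has {1,2,3,4,5,6,7,8} → only 9 remains.
(6,5) = 8: row 6 has {1,3,4,5,6,7}; col 5 has {1,5,9}; box has {1,2,3,4,5,6,7,9} → only 8 remains.
(6,8) = 9: row 6 has {1,3,4,5,6,7,8}; col 8 has {1,2,3,8}; box has {1,3,4,5,6,7,8} → only 9 remains.
(6,9) = 2: row 6 has {1,3,4,5,6,7,8,9}; col 9 has {1,3,4,5,6,7}; box has {1,3,4,5,6,7,8,9} → only 2 remains.
(7,7) = 4: row 7 has {2,3,5,6}; col 7 has {1,3,5,6,7,9}; box has {1,3}; main diagonal has {1,2,3,6,7,8,9} → only 4 remains.
(7,8) = 7: row 7 has {2,3,4,5,6}; col 8 has {1,2,3,8,9}; box has {1,3,4} → only 7 remains.
(8,7) = 2: row 8 has {1,4,7,8}; col 7 has {1,3,4,5,6,7,9}; box has {1,3,4,7} → only 2 remains.
(8,8) = 5: row 8 has {1,2,4,7,8}; col 8 has {1,2,3,7,8,9}; box has {1,2,3,4,7}; main diagonal has {1,2,3,4,6,7,8,9} → only 5 remains.
(8,9) = 9: row 8 has {1,2,4,5,7,8}; col 9 has {1,2,3,4,5,6,7}; box has {1,2,3,4,5,7} → only 9 remains.
(9,8) = 6: row 9 has {1,2,3,5,7,8,9}; col 8 has {1,2,3,5,7,8,9}; box has {1,2,3,4,5,7,9} → only 6 remains.

6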